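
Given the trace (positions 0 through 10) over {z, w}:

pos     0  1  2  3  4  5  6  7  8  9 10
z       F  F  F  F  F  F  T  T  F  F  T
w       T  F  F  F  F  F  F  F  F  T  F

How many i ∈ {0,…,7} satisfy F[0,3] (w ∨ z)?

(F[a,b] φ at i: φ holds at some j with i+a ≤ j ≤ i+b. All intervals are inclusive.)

6

Evaluate at each i in [0,7]:
  i=0: ✓ (witness j=0)
  i=1: ✗ (none in [1,4])
  i=2: ✗ (none in [2,5])
  i=3: ✓ (witness j=6)
  i=4: ✓ (witness j=6)
  i=5: ✓ (witness j=6)
  i=6: ✓ (witness j=6)
  i=7: ✓ (witness j=7)
Positions where it holds: {0, 3, 4, 5, 6, 7} → 6.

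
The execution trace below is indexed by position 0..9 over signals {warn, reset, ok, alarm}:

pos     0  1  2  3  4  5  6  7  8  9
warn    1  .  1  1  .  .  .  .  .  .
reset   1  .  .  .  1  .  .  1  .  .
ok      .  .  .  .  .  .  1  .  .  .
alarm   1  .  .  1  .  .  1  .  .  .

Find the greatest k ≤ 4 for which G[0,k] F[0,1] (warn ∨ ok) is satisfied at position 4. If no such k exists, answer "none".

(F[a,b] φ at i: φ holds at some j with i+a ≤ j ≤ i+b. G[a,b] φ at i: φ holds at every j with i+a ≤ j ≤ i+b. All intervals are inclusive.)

F[0,1] (warn ∨ ok) must hold from j=4 onward; find where it first fails.
  j=4: fails → no k works.

none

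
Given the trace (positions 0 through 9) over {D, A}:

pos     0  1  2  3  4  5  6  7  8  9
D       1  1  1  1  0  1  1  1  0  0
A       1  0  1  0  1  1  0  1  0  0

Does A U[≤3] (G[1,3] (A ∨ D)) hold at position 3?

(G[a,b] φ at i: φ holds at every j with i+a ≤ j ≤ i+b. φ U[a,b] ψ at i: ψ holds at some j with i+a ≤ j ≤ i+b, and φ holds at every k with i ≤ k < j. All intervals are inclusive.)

Need some j in [3,6] with G[1,3] (A ∨ D), and A at every k in [3,j-1].
  j=3: G[1,3] (A ∨ D) holds; no prefix to check → satisfied.

Yes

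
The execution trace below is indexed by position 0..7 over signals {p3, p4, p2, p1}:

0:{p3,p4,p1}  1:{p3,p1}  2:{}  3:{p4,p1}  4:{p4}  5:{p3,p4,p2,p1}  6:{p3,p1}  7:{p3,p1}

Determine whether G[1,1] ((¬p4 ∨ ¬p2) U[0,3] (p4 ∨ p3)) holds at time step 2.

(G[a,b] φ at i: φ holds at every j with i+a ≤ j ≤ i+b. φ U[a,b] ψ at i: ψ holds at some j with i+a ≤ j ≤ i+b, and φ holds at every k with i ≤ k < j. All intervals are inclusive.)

True

Check ((¬p4 ∨ ¬p2) U[0,3] (p4 ∨ p3)) at every j in [3,3]:
  j=3: holds
All positions satisfy it → formula holds.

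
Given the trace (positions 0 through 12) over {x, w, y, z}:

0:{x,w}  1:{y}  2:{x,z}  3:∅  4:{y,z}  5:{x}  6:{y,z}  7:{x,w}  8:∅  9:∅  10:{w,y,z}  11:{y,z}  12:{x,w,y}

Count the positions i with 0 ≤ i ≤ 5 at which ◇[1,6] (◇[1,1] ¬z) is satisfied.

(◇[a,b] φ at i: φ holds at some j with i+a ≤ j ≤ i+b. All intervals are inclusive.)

Evaluate at each i in [0,5]:
  i=0: ✓ (witness j=2)
  i=1: ✓ (witness j=2)
  i=2: ✓ (witness j=4)
  i=3: ✓ (witness j=4)
  i=4: ✓ (witness j=6)
  i=5: ✓ (witness j=6)
Positions where it holds: {0, 1, 2, 3, 4, 5} → 6.

6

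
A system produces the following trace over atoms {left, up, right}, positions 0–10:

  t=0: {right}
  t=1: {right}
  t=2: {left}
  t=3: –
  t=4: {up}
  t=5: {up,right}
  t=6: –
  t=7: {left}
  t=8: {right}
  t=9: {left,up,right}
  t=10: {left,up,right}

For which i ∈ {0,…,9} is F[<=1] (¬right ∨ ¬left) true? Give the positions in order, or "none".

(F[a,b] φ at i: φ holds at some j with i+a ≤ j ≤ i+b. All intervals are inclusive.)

Evaluate at each i in [0,9]:
  i=0: ✓ (witness j=0)
  i=1: ✓ (witness j=1)
  i=2: ✓ (witness j=2)
  i=3: ✓ (witness j=3)
  i=4: ✓ (witness j=4)
  i=5: ✓ (witness j=5)
  i=6: ✓ (witness j=6)
  i=7: ✓ (witness j=7)
  i=8: ✓ (witness j=8)
  i=9: ✗ (none in [9,10])

0, 1, 2, 3, 4, 5, 6, 7, 8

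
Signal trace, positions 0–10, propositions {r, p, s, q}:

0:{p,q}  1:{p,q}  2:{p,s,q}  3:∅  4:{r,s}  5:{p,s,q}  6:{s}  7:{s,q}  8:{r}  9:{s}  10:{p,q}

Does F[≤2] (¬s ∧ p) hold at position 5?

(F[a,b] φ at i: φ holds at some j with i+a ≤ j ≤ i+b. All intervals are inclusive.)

Check (¬s ∧ p) at each j in [5,7]:
  j=5: false
  j=6: false
  j=7: false
No position in the window satisfies it → formula fails.

Does not hold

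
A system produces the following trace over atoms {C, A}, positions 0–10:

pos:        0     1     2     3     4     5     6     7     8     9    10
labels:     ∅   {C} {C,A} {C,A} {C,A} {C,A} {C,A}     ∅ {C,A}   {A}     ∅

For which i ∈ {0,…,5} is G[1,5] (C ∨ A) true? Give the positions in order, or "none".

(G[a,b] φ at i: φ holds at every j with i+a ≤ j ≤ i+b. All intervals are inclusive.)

0, 1

Evaluate at each i in [0,5]:
  i=0: ✓ (all of [1,5])
  i=1: ✓ (all of [2,6])
  i=2: ✗ (fails at j=7)
  i=3: ✗ (fails at j=7)
  i=4: ✗ (fails at j=7)
  i=5: ✗ (fails at j=7)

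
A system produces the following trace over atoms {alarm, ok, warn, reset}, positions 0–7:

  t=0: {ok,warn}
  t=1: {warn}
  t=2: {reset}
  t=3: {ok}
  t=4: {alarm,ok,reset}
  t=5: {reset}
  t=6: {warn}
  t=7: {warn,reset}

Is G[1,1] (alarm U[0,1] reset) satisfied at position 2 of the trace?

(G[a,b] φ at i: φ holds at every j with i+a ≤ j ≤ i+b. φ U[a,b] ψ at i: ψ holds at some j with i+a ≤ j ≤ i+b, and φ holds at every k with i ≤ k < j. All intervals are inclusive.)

Check (alarm U[0,1] reset) at every j in [3,3]:
  j=3: fails
Fails at j=3 → formula fails.

Does not hold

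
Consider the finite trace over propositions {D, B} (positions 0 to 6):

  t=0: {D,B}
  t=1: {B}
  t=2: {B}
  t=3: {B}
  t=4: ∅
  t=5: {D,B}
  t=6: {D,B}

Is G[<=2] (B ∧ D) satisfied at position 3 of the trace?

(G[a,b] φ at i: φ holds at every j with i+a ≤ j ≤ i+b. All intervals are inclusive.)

Check (B ∧ D) at every j in [3,5]:
  j=3: false
  j=4: false
  j=5: true
Fails at j=3 → formula fails.

Does not hold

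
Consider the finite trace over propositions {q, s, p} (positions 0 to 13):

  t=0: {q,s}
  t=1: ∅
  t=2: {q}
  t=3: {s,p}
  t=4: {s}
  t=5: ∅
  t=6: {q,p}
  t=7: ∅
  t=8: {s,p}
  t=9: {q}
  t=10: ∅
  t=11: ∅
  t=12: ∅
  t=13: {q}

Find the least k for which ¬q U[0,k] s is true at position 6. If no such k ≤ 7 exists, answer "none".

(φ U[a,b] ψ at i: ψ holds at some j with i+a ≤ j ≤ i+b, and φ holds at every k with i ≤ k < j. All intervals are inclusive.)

none

Need earliest j ≥ 6 with s, and ¬q at every k in [6,j-1].
  j=6: rhs fails.
  j=7: rhs fails.
  j=8: rhs holds but lhs fails at k=6.
  j=9: rhs fails.
  j=10: rhs fails.
  j=11: rhs fails.
  j=12: rhs fails.
  j=13: rhs fails.
No witness within the range → none.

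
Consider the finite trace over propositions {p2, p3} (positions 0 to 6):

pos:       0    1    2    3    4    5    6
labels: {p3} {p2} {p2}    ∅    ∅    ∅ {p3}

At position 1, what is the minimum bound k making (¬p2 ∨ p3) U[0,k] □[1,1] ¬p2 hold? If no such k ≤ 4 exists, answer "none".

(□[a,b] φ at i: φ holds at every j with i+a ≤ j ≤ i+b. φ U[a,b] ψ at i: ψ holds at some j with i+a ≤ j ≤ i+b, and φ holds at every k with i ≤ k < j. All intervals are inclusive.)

Need earliest j ≥ 1 with □[1,1] ¬p2, and (¬p2 ∨ p3) at every k in [1,j-1].
  j=1: rhs fails.
  j=2: rhs holds but lhs fails at k=1.
  j=3: rhs holds but lhs fails at k=1.
  j=4: rhs holds but lhs fails at k=1.
  j=5: rhs holds but lhs fails at k=1.
No witness within the range → none.

none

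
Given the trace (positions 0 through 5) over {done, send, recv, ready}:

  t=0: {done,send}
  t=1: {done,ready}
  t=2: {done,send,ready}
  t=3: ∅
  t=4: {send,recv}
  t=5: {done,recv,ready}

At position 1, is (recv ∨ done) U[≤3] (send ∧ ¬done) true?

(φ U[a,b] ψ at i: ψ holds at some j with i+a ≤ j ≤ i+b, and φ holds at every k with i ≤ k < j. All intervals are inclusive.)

False

Need some j in [1,4] with (send ∧ ¬done), and (recv ∨ done) at every k in [1,j-1].
  j=1: (send ∧ ¬done) false.
  j=2: (send ∧ ¬done) false.
  j=3: (send ∧ ¬done) false.
  j=4: (send ∧ ¬done) holds, but (recv ∨ done) fails at k=3 → not this j.
No j in the window works → until fails.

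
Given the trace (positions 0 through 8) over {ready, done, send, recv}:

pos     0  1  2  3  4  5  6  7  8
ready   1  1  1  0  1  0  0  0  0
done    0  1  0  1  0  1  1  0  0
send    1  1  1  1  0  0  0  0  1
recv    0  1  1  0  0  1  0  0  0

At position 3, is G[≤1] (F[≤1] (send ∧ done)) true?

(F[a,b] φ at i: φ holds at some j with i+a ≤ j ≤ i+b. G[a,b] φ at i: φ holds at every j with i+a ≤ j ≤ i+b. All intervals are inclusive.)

Check F[≤1] (send ∧ done) at every j in [3,4]:
  j=3: holds (witness at 3)
  j=4: fails (none in [4,5])
Fails at j=4 → formula fails.

No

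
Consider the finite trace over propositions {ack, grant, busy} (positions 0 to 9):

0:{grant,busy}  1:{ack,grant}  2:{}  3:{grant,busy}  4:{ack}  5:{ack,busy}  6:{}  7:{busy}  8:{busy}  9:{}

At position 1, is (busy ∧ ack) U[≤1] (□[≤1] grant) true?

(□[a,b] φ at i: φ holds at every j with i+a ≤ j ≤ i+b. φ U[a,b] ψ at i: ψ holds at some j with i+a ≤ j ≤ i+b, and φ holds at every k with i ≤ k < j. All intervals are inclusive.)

Need some j in [1,2] with □[≤1] grant, and (busy ∧ ack) at every k in [1,j-1].
  j=1: □[≤1] grant — fails at 2.
  j=2: □[≤1] grant — fails at 2.
No j in the window works → until fails.

Does not hold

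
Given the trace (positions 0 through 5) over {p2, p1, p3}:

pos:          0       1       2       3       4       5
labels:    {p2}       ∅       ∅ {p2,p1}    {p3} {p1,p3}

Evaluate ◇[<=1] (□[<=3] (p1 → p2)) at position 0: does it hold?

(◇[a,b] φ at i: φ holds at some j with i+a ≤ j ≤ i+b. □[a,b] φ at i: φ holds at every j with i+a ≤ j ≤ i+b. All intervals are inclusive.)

Check □[<=3] (p1 → p2) at each j in [0,1]:
  j=0: holds on [0,3]
  j=1: holds on [1,4]
Found at j=0 → formula holds.

Holds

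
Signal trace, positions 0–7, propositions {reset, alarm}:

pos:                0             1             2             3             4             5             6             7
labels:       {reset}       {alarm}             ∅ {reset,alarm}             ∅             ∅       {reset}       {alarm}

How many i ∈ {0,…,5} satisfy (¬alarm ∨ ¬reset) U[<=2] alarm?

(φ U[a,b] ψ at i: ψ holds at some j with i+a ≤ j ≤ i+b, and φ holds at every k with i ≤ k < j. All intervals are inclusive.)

Evaluate at each i in [0,5]:
  i=0: ✓ (rhs at j=1; lhs holds on [0,0])
  i=1: ✓ (rhs at j=1)
  i=2: ✓ (rhs at j=3; lhs holds on [2,2])
  i=3: ✓ (rhs at j=3)
  i=4: ✗ (no rhs in [4,6])
  i=5: ✓ (rhs at j=7; lhs holds on [5,6])
Positions where it holds: {0, 1, 2, 3, 5} → 5.

5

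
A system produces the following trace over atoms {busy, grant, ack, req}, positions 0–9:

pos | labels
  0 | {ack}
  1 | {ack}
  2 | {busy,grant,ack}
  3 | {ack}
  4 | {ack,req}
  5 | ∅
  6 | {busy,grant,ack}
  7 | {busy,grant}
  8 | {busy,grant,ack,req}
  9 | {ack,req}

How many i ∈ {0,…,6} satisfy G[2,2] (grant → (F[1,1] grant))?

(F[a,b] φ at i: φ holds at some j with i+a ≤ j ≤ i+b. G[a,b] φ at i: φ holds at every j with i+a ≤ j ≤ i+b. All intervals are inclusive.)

5

Evaluate at each i in [0,6]:
  i=0: ✗ (fails at j=2)
  i=1: ✓ (all of [3,3])
  i=2: ✓ (all of [4,4])
  i=3: ✓ (all of [5,5])
  i=4: ✓ (all of [6,6])
  i=5: ✓ (all of [7,7])
  i=6: ✗ (fails at j=8)
Positions where it holds: {1, 2, 3, 4, 5} → 5.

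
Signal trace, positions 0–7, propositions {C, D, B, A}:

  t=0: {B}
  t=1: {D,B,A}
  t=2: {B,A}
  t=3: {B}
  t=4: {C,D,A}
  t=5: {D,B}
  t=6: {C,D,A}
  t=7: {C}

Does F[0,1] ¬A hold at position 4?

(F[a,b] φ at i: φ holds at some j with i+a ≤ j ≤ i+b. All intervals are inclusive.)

True

Check ¬A at each j in [4,5]:
  j=4: false
  j=5: true
Found at j=5 → formula holds.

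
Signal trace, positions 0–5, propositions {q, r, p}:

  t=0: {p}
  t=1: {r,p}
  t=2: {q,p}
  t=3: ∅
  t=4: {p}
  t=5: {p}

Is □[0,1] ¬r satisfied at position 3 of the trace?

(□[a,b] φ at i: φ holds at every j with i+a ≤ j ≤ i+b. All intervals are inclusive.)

Holds

Check ¬r at every j in [3,4]:
  j=3: true
  j=4: true
All positions satisfy it → formula holds.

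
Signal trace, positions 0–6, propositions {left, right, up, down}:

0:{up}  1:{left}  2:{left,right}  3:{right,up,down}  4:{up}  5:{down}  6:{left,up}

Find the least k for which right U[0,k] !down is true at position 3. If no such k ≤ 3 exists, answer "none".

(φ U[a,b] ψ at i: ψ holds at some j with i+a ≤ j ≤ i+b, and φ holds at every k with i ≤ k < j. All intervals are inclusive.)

Need earliest j ≥ 3 with !down, and right at every k in [3,j-1].
  j=3: rhs fails.
  j=4: rhs holds; lhs holds on [3,3]. k = 1.

1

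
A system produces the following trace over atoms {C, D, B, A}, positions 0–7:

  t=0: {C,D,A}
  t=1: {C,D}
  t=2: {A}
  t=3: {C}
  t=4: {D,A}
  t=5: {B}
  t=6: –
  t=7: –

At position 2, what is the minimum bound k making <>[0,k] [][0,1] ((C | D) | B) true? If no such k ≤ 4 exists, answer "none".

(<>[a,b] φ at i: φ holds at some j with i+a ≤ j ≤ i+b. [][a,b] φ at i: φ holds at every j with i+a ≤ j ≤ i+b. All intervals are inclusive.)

Scan j = 2,3,… for [][0,1] ((C | D) | B):
  j=2: fails
  j=3: holds
First hit at j=3, so smallest k = 3-2 = 1.

1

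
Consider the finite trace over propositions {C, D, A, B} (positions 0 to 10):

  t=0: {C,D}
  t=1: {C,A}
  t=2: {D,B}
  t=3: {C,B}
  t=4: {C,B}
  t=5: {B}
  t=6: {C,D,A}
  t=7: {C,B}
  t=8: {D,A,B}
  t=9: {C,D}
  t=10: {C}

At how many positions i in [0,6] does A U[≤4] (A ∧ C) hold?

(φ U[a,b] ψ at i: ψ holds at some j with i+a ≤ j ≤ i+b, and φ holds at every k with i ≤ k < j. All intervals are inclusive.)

Evaluate at each i in [0,6]:
  i=0: ✗ (lhs fails at k=0 before rhs at j=1)
  i=1: ✓ (rhs at j=1)
  i=2: ✗ (lhs fails at k=2 before rhs at j=6)
  i=3: ✗ (lhs fails at k=3 before rhs at j=6)
  i=4: ✗ (lhs fails at k=4 before rhs at j=6)
  i=5: ✗ (lhs fails at k=5 before rhs at j=6)
  i=6: ✓ (rhs at j=6)
Positions where it holds: {1, 6} → 2.

2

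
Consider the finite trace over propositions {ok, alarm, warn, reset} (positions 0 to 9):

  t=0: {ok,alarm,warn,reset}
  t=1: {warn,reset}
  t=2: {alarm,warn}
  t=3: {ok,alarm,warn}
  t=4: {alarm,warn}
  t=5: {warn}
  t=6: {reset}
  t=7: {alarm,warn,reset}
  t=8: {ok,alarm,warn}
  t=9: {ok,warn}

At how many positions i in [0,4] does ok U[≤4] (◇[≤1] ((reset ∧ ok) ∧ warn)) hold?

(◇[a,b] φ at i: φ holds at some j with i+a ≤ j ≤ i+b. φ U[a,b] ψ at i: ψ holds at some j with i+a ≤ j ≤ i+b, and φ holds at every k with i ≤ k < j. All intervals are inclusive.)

1

Evaluate at each i in [0,4]:
  i=0: ✓ (rhs at j=0)
  i=1: ✗ (no rhs in [1,5])
  i=2: ✗ (no rhs in [2,6])
  i=3: ✗ (no rhs in [3,7])
  i=4: ✗ (no rhs in [4,8])
Positions where it holds: {0} → 1.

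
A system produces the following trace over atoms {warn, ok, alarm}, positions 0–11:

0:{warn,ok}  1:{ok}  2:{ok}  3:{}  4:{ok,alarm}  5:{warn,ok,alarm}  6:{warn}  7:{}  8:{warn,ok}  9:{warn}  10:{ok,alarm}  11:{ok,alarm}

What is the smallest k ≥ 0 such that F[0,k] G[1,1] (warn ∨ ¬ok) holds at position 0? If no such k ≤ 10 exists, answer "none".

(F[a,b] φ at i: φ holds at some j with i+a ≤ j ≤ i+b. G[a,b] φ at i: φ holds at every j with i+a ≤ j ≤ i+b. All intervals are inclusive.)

2

Scan j = 0,1,… for G[1,1] (warn ∨ ¬ok):
  j=0: fails
  j=1: fails
  j=2: holds
First hit at j=2, so smallest k = 2-0 = 2.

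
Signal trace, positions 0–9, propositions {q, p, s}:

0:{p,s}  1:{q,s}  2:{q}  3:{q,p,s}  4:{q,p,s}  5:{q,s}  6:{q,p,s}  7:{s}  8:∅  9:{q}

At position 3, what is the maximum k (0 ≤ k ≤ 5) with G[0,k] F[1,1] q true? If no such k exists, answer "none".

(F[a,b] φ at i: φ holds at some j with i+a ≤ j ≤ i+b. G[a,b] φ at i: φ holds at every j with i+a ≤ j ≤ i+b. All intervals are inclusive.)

2

F[1,1] q must hold from j=3 onward; find where it first fails.
  j=3: holds
  j=4: holds
  j=5: holds
  j=6: fails
Holds on [3,5], so largest k = 2.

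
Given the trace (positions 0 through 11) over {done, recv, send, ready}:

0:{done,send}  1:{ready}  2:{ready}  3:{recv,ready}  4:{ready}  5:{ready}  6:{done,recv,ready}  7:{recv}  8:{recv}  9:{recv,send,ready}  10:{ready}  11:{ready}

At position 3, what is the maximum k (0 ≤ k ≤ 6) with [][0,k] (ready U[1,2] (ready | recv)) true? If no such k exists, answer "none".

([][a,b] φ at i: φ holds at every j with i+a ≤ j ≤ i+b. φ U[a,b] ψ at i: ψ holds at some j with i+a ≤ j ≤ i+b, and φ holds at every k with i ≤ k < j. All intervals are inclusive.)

3

(ready U[1,2] (ready | recv)) must hold from j=3 onward; find where it first fails.
  j=3: holds
  j=4: holds
  j=5: holds
  j=6: holds
  j=7: fails
Holds on [3,6], so largest k = 3.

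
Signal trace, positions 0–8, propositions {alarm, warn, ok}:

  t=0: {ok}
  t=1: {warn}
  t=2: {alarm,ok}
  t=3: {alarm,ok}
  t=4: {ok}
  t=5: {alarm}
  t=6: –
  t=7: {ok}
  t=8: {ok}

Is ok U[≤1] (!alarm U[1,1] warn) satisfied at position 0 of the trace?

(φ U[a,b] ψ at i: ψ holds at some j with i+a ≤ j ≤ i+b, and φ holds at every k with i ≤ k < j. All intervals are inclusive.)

Need some j in [0,1] with (!alarm U[1,1] warn), and ok at every k in [0,j-1].
  j=0: (!alarm U[1,1] warn) holds; no prefix to check → satisfied.

Holds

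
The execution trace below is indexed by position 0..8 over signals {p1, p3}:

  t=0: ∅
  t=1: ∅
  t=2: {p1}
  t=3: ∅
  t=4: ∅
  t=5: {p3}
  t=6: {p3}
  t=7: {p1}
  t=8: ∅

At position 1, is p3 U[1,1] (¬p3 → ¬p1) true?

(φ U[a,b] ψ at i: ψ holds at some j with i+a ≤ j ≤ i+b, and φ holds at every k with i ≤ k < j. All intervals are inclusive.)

False

Need some j in [2,2] with (¬p3 → ¬p1), and p3 at every k in [1,j-1].
  j=2: (¬p3 → ¬p1) false.
No j in the window works → until fails.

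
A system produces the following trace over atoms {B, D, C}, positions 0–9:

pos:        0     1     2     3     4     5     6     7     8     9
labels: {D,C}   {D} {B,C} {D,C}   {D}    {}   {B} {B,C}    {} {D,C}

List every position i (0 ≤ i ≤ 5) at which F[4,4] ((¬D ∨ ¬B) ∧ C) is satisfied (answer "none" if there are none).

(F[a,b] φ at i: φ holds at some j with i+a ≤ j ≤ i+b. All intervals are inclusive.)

3, 5

Evaluate at each i in [0,5]:
  i=0: ✗ (none in [4,4])
  i=1: ✗ (none in [5,5])
  i=2: ✗ (none in [6,6])
  i=3: ✓ (witness j=7)
  i=4: ✗ (none in [8,8])
  i=5: ✓ (witness j=9)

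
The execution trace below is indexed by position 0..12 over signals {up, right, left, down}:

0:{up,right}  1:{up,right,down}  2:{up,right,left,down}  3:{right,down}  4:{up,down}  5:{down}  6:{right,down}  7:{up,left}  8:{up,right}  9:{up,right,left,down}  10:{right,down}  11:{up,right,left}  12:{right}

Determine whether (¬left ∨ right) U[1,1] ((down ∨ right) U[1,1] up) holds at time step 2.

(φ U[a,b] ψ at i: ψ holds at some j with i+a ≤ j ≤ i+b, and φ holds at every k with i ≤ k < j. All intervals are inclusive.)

Need some j in [3,3] with ((down ∨ right) U[1,1] up), and (¬left ∨ right) at every k in [2,j-1].
  j=3: ((down ∨ right) U[1,1] up) holds; (¬left ∨ right) holds at every k in [2,2] → satisfied.

True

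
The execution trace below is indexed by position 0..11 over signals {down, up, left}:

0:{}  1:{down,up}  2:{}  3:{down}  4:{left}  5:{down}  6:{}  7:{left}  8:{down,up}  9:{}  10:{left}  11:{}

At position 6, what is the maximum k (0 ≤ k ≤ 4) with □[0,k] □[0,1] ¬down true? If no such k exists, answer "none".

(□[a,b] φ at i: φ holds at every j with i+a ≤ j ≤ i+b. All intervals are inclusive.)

0

□[0,1] ¬down must hold from j=6 onward; find where it first fails.
  j=6: holds
  j=7: fails
Holds on [6,6], so largest k = 0.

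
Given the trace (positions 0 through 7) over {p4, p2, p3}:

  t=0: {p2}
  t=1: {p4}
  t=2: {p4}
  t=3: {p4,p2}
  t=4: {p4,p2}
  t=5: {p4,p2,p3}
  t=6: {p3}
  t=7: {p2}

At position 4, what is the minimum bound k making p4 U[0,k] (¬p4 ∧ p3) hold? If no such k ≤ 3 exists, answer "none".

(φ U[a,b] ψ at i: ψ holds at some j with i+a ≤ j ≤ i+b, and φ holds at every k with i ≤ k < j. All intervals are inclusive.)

2

Need earliest j ≥ 4 with (¬p4 ∧ p3), and p4 at every k in [4,j-1].
  j=4: rhs fails.
  j=5: rhs fails.
  j=6: rhs holds; lhs holds on [4,5]. k = 2.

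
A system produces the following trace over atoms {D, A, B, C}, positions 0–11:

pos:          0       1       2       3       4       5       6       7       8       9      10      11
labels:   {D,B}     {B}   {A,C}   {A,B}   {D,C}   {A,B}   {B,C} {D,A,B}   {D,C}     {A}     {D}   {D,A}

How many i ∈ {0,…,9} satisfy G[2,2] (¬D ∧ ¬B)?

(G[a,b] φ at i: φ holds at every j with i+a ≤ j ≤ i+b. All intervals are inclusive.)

2

Evaluate at each i in [0,9]:
  i=0: ✓ (all of [2,2])
  i=1: ✗ (fails at j=3)
  i=2: ✗ (fails at j=4)
  i=3: ✗ (fails at j=5)
  i=4: ✗ (fails at j=6)
  i=5: ✗ (fails at j=7)
  i=6: ✗ (fails at j=8)
  i=7: ✓ (all of [9,9])
  i=8: ✗ (fails at j=10)
  i=9: ✗ (fails at j=11)
Positions where it holds: {0, 7} → 2.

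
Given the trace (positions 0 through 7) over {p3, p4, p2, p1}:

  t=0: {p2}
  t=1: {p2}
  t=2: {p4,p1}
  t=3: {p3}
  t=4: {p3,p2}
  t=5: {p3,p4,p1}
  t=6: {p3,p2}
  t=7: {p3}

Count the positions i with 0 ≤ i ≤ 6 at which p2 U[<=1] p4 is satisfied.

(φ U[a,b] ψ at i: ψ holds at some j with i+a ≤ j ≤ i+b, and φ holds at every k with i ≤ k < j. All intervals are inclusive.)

4

Evaluate at each i in [0,6]:
  i=0: ✗ (no rhs in [0,1])
  i=1: ✓ (rhs at j=2; lhs holds on [1,1])
  i=2: ✓ (rhs at j=2)
  i=3: ✗ (no rhs in [3,4])
  i=4: ✓ (rhs at j=5; lhs holds on [4,4])
  i=5: ✓ (rhs at j=5)
  i=6: ✗ (no rhs in [6,7])
Positions where it holds: {1, 2, 4, 5} → 4.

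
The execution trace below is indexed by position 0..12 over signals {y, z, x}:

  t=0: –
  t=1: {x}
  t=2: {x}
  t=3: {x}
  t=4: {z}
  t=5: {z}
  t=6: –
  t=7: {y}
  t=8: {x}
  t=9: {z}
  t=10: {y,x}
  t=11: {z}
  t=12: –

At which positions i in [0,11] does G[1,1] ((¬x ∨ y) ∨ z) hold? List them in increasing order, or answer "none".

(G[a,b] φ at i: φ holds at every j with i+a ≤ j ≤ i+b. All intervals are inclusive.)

3, 4, 5, 6, 8, 9, 10, 11

Evaluate at each i in [0,11]:
  i=0: ✗ (fails at j=1)
  i=1: ✗ (fails at j=2)
  i=2: ✗ (fails at j=3)
  i=3: ✓ (all of [4,4])
  i=4: ✓ (all of [5,5])
  i=5: ✓ (all of [6,6])
  i=6: ✓ (all of [7,7])
  i=7: ✗ (fails at j=8)
  i=8: ✓ (all of [9,9])
  i=9: ✓ (all of [10,10])
  i=10: ✓ (all of [11,11])
  i=11: ✓ (all of [12,12])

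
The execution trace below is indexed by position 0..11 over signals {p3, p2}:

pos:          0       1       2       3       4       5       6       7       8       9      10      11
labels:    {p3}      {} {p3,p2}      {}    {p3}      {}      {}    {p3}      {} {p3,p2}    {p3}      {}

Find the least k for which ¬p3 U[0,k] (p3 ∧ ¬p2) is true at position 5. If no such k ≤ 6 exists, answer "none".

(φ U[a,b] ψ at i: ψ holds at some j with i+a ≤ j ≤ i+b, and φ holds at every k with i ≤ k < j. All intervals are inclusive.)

Need earliest j ≥ 5 with (p3 ∧ ¬p2), and ¬p3 at every k in [5,j-1].
  j=5: rhs fails.
  j=6: rhs fails.
  j=7: rhs holds; lhs holds on [5,6]. k = 2.

2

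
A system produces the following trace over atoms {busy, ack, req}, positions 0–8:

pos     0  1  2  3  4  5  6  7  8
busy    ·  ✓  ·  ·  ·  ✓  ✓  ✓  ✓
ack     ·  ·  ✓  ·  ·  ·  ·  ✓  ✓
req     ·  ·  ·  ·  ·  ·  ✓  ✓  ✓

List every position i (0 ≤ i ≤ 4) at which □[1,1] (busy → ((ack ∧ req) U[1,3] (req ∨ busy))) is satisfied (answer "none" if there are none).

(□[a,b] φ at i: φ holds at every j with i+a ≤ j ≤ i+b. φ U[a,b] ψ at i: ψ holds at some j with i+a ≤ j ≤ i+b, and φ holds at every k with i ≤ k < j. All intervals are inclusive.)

Evaluate at each i in [0,4]:
  i=0: ✗ (fails at j=1)
  i=1: ✓ (all of [2,2])
  i=2: ✓ (all of [3,3])
  i=3: ✓ (all of [4,4])
  i=4: ✗ (fails at j=5)

1, 2, 3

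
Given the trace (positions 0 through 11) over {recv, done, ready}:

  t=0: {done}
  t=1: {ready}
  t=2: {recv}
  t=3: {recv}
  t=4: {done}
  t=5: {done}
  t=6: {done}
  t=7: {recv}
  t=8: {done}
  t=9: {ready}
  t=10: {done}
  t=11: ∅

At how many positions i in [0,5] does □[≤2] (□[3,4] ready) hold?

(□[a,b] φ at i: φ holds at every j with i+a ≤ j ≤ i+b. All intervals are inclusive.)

0

Evaluate at each i in [0,5]:
  i=0: ✗ (fails at j=0)
  i=1: ✗ (fails at j=1)
  i=2: ✗ (fails at j=2)
  i=3: ✗ (fails at j=3)
  i=4: ✗ (fails at j=4)
  i=5: ✗ (fails at j=5)
Positions where it holds: {} → 0.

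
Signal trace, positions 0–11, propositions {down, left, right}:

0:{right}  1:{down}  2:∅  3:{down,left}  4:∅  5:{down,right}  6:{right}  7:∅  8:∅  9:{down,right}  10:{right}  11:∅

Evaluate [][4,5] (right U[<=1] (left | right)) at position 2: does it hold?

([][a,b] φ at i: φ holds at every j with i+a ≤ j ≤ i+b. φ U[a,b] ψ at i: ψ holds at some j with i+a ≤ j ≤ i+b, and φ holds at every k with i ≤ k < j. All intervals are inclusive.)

Does not hold

Check (right U[<=1] (left | right)) at every j in [6,7]:
  j=6: holds
  j=7: fails
Fails at j=7 → formula fails.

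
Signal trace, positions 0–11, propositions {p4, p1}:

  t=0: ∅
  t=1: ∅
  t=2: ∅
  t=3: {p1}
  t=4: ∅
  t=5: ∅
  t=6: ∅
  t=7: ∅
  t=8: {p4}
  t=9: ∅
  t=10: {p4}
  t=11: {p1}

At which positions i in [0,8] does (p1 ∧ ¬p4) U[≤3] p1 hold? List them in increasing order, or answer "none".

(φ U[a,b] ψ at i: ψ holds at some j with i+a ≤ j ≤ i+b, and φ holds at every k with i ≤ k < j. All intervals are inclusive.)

Evaluate at each i in [0,8]:
  i=0: ✗ (lhs fails at k=0 before rhs at j=3)
  i=1: ✗ (lhs fails at k=1 before rhs at j=3)
  i=2: ✗ (lhs fails at k=2 before rhs at j=3)
  i=3: ✓ (rhs at j=3)
  i=4: ✗ (no rhs in [4,7])
  i=5: ✗ (no rhs in [5,8])
  i=6: ✗ (no rhs in [6,9])
  i=7: ✗ (no rhs in [7,10])
  i=8: ✗ (lhs fails at k=8 before rhs at j=11)

3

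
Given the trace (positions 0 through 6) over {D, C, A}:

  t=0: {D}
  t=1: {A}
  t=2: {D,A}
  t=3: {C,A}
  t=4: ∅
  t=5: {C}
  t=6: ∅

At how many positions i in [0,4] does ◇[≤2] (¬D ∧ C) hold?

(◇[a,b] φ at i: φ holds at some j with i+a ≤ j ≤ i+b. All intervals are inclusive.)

4

Evaluate at each i in [0,4]:
  i=0: ✗ (none in [0,2])
  i=1: ✓ (witness j=3)
  i=2: ✓ (witness j=3)
  i=3: ✓ (witness j=3)
  i=4: ✓ (witness j=5)
Positions where it holds: {1, 2, 3, 4} → 4.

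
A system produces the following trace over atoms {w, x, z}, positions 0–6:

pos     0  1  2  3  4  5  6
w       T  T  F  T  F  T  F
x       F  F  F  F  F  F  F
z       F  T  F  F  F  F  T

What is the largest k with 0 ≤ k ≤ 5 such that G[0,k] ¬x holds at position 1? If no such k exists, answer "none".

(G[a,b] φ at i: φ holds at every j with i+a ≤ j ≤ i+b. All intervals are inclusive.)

¬x must hold from j=1 onward; find where it first fails.
  j=1: holds
  j=2: holds
  j=3: holds
  j=4: holds
  j=5: holds
  j=6: holds
Holds through j=6; largest k = 5.

5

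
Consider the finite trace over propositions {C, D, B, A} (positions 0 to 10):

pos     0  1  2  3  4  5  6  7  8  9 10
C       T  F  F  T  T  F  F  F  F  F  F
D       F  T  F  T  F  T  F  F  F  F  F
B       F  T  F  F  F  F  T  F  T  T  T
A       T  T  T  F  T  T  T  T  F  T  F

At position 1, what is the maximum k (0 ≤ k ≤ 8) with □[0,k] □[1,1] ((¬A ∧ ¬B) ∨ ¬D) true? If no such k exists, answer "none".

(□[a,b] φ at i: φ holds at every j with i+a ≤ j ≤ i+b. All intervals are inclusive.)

2

□[1,1] ((¬A ∧ ¬B) ∨ ¬D) must hold from j=1 onward; find where it first fails.
  j=1: holds
  j=2: holds
  j=3: holds
  j=4: fails
Holds on [1,3], so largest k = 2.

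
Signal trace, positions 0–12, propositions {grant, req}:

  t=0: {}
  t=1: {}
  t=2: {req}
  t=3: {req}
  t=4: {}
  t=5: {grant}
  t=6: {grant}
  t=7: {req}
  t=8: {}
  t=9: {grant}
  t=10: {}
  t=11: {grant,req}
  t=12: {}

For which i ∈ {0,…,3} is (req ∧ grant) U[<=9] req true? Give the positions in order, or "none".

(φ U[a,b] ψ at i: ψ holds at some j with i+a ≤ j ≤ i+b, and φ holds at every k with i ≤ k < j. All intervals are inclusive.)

2, 3

Evaluate at each i in [0,3]:
  i=0: ✗ (lhs fails at k=0 before rhs at j=2)
  i=1: ✗ (lhs fails at k=1 before rhs at j=2)
  i=2: ✓ (rhs at j=2)
  i=3: ✓ (rhs at j=3)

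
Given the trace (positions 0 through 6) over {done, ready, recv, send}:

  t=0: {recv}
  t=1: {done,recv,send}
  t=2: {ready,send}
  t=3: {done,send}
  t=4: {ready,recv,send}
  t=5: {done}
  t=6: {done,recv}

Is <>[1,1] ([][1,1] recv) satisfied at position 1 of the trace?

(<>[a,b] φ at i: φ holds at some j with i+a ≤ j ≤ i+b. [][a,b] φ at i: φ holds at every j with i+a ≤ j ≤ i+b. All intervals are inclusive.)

Does not hold

Check [][1,1] recv at each j in [2,2]:
  j=2: fails at 3
No position in the window satisfies it → formula fails.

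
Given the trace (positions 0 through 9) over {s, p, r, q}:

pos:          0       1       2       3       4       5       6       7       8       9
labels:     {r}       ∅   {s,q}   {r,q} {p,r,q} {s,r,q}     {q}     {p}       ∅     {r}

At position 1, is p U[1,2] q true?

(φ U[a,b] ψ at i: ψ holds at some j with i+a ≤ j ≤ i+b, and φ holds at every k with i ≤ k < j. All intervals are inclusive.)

Does not hold

Need some j in [2,3] with q, and p at every k in [1,j-1].
  j=2: q holds, but p fails at k=1 → not this j.
  j=3: q holds, but p fails at k=1 → not this j.
No j in the window works → until fails.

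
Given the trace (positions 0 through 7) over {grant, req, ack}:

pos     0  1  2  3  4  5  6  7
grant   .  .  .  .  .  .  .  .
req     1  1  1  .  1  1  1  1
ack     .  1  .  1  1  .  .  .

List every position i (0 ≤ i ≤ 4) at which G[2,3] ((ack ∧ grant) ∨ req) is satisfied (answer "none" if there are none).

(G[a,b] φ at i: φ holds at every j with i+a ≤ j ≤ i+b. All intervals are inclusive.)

Evaluate at each i in [0,4]:
  i=0: ✗ (fails at j=3)
  i=1: ✗ (fails at j=3)
  i=2: ✓ (all of [4,5])
  i=3: ✓ (all of [5,6])
  i=4: ✓ (all of [6,7])

2, 3, 4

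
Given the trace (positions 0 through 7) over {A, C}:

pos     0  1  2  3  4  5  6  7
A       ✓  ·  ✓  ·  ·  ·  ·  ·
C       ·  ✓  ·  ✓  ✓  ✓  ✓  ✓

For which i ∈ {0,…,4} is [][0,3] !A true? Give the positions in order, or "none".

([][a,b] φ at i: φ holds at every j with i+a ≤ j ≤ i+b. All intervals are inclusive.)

3, 4

Evaluate at each i in [0,4]:
  i=0: ✗ (fails at j=0)
  i=1: ✗ (fails at j=2)
  i=2: ✗ (fails at j=2)
  i=3: ✓ (all of [3,6])
  i=4: ✓ (all of [4,7])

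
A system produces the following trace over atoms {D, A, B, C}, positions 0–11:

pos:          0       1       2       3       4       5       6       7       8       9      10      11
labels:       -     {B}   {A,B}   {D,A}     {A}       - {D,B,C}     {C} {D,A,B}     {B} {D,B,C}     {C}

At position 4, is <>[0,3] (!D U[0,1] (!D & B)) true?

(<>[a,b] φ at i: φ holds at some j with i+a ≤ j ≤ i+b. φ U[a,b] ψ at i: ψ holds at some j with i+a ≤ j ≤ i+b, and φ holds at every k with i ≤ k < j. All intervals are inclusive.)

Does not hold

Check (!D U[0,1] (!D & B)) at each j in [4,7]:
  j=4: fails
  j=5: fails
  j=6: fails
  j=7: fails
No position in the window satisfies it → formula fails.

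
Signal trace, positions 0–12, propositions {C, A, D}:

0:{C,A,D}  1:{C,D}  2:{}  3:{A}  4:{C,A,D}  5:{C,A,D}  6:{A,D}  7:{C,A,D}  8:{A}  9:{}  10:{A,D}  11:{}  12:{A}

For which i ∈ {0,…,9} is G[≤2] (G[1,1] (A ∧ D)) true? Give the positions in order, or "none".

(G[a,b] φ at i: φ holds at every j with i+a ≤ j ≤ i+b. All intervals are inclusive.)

Evaluate at each i in [0,9]:
  i=0: ✗ (fails at j=0)
  i=1: ✗ (fails at j=1)
  i=2: ✗ (fails at j=2)
  i=3: ✓ (all of [3,5])
  i=4: ✓ (all of [4,6])
  i=5: ✗ (fails at j=7)
  i=6: ✗ (fails at j=7)
  i=7: ✗ (fails at j=7)
  i=8: ✗ (fails at j=8)
  i=9: ✗ (fails at j=10)

3, 4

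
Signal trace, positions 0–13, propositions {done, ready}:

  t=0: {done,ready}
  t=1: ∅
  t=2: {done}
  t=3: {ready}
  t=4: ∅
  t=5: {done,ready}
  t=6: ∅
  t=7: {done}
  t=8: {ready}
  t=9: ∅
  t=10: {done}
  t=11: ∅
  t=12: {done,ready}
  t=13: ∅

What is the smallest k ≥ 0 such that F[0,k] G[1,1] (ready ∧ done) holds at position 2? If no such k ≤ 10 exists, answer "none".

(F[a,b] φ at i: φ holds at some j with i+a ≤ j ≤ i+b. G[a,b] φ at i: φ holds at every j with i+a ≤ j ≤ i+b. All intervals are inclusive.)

Scan j = 2,3,… for G[1,1] (ready ∧ done):
  j=2: fails
  j=3: fails
  j=4: holds
First hit at j=4, so smallest k = 4-2 = 2.

2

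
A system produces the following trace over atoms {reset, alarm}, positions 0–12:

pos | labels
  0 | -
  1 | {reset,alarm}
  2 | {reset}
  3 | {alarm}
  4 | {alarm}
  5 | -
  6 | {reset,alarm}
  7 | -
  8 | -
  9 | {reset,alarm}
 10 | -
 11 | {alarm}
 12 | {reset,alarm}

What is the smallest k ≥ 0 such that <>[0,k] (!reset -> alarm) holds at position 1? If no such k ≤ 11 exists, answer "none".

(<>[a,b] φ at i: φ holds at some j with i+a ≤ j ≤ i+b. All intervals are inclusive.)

Scan j = 1,2,… for (!reset -> alarm):
  j=1: holds
First hit at j=1, so smallest k = 1-1 = 0.

0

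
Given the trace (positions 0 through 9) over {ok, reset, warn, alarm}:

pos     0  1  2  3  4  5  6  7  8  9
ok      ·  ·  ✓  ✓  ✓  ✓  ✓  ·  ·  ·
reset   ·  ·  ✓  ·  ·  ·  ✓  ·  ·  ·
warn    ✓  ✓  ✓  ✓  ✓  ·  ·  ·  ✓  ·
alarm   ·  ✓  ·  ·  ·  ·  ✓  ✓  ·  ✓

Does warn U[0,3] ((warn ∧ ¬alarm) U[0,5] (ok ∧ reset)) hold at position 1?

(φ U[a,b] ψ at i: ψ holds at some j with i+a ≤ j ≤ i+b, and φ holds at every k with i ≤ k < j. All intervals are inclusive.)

Need some j in [1,4] with ((warn ∧ ¬alarm) U[0,5] (ok ∧ reset)), and warn at every k in [1,j-1].
  j=1: ((warn ∧ ¬alarm) U[0,5] (ok ∧ reset)) — fails.
  j=2: ((warn ∧ ¬alarm) U[0,5] (ok ∧ reset)) holds; warn holds at every k in [1,1] → satisfied.

Yes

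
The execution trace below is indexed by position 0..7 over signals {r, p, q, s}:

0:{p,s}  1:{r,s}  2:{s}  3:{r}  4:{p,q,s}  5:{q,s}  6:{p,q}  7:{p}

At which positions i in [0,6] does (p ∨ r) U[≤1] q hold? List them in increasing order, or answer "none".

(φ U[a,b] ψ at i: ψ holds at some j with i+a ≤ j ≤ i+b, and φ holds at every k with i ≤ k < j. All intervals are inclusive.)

3, 4, 5, 6

Evaluate at each i in [0,6]:
  i=0: ✗ (no rhs in [0,1])
  i=1: ✗ (no rhs in [1,2])
  i=2: ✗ (no rhs in [2,3])
  i=3: ✓ (rhs at j=4; lhs holds on [3,3])
  i=4: ✓ (rhs at j=4)
  i=5: ✓ (rhs at j=5)
  i=6: ✓ (rhs at j=6)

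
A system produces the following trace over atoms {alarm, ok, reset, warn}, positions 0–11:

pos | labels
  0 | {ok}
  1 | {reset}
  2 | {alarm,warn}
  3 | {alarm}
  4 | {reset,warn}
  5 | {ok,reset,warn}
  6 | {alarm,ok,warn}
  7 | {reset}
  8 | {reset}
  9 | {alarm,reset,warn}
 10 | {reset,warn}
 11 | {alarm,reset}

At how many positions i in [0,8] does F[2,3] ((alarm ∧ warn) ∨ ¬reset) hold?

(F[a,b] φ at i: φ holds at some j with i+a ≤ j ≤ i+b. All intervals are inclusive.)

6

Evaluate at each i in [0,8]:
  i=0: ✓ (witness j=2)
  i=1: ✓ (witness j=3)
  i=2: ✗ (none in [4,5])
  i=3: ✓ (witness j=6)
  i=4: ✓ (witness j=6)
  i=5: ✗ (none in [7,8])
  i=6: ✓ (witness j=9)
  i=7: ✓ (witness j=9)
  i=8: ✗ (none in [10,11])
Positions where it holds: {0, 1, 3, 4, 6, 7} → 6.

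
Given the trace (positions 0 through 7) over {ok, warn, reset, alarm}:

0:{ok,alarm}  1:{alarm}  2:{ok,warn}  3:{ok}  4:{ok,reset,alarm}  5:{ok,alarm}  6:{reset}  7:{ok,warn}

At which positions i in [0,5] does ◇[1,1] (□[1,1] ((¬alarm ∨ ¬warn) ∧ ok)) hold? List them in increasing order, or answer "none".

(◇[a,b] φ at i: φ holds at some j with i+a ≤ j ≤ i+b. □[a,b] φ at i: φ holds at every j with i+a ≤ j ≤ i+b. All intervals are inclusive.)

0, 1, 2, 3, 5

Evaluate at each i in [0,5]:
  i=0: ✓ (witness j=1)
  i=1: ✓ (witness j=2)
  i=2: ✓ (witness j=3)
  i=3: ✓ (witness j=4)
  i=4: ✗ (none in [5,5])
  i=5: ✓ (witness j=6)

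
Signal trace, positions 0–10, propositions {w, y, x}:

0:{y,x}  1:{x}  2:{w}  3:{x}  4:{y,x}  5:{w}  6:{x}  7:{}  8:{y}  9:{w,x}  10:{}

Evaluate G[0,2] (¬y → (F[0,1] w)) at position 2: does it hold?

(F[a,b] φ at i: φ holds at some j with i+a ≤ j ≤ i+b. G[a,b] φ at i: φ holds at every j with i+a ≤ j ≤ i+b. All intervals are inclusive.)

Check (¬y → (F[0,1] w)) at every j in [2,4]:
  j=2: antecedent true; consequent holds (witness at 2) → ✓
  j=3: antecedent true; consequent fails (none in [3,4]) → ✗
  j=4: antecedent false → ✓
Fails at j=3 → formula fails.

No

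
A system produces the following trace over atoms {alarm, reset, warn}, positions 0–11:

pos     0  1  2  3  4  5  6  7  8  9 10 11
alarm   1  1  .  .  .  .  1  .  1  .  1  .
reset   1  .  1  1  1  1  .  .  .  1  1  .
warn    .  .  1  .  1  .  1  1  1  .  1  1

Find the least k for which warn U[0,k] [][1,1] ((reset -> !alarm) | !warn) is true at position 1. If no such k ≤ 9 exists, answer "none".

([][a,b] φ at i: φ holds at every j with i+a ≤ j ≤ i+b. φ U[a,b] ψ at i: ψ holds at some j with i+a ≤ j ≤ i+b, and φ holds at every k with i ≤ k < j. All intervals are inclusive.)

0

Need earliest j ≥ 1 with [][1,1] ((reset -> !alarm) | !warn), and warn at every k in [1,j-1].
  j=1: rhs holds (empty prefix). k = 0.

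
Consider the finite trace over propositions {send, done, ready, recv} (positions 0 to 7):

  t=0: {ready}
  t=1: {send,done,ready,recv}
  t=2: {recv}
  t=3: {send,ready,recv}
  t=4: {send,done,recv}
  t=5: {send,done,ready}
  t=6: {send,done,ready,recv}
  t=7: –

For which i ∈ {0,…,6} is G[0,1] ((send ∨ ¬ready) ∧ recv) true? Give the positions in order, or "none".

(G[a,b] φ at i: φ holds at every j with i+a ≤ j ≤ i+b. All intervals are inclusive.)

Evaluate at each i in [0,6]:
  i=0: ✗ (fails at j=0)
  i=1: ✓ (all of [1,2])
  i=2: ✓ (all of [2,3])
  i=3: ✓ (all of [3,4])
  i=4: ✗ (fails at j=5)
  i=5: ✗ (fails at j=5)
  i=6: ✗ (fails at j=7)

1, 2, 3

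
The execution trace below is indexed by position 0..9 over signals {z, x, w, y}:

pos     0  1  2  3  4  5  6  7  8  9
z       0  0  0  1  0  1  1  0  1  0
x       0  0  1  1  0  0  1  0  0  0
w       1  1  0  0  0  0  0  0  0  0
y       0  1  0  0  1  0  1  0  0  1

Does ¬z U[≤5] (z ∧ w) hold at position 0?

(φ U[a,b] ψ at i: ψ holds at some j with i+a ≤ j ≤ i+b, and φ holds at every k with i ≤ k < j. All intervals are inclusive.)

False

Need some j in [0,5] with (z ∧ w), and ¬z at every k in [0,j-1].
  j=0: (z ∧ w) false.
  j=1: (z ∧ w) false.
  j=2: (z ∧ w) false.
  j=3: (z ∧ w) false.
  j=4: (z ∧ w) false.
  j=5: (z ∧ w) false.
No j in the window works → until fails.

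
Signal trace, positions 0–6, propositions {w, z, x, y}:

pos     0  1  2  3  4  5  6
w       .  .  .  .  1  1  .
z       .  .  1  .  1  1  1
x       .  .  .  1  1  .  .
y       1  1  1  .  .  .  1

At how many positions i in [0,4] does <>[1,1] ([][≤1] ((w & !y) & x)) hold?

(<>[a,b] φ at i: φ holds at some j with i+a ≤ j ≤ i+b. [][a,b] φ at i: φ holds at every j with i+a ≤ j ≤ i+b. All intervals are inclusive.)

Evaluate at each i in [0,4]:
  i=0: ✗ (none in [1,1])
  i=1: ✗ (none in [2,2])
  i=2: ✗ (none in [3,3])
  i=3: ✗ (none in [4,4])
  i=4: ✗ (none in [5,5])
Positions where it holds: {} → 0.

0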